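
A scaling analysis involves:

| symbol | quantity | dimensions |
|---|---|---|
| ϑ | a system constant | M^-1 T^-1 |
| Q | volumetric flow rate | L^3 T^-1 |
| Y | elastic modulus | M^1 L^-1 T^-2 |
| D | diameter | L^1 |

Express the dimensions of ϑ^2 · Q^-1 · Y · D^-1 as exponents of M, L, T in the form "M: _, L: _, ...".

M: -1, L: -5, T: -3

Collect each base-dimension exponent across the product:
  M: 2·(-1) − (0) + (1) − (0) = -1
  L: 2·(0) − (3) + (-1) − (1) = -5
  T: 2·(-1) − (-1) + (-2) − (0) = -3
So the dimensions are [M⁻¹ L⁻⁵ T⁻³].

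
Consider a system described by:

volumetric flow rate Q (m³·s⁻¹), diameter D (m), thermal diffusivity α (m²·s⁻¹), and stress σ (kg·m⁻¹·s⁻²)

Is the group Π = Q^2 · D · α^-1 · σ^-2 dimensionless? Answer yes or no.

no

Sum the exponent of each base dimension across the product:
  M: 2·[Q]_M + [D]_M − [α]_M − 2·[σ]_M = 2·(0) + (0) − (0) − 2·(1) = -2
  L: 2·[Q]_L + [D]_L − [α]_L − 2·[σ]_L = 2·(3) + (1) − (2) − 2·(-1) = 7
  T: 2·[Q]_T + [D]_T − [α]_T − 2·[σ]_T = 2·(-1) + (0) − (-1) − 2·(-2) = 3
Net dimensions [M⁻² L⁷ T³] ≠ [1] — not dimensionless.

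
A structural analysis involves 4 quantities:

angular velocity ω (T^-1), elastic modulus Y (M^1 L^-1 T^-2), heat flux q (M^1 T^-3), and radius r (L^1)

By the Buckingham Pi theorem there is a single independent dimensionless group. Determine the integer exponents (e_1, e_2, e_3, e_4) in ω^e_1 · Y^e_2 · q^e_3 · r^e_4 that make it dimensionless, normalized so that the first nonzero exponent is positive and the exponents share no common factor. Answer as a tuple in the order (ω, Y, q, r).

(1, 1, -1, 1)

M: e_1·(0) + e_2·(1) + e_3·(1) + e_4·(0) = 0
L: e_1·(0) + e_2·(-1) + e_3·(0) + e_4·(1) = 0
T: e_1·(-1) + e_2·(-2) + e_3·(-3) + e_4·(0) = 0
Solving this homogeneous linear system for the smallest-integer solution (first nonzero entry positive) gives (1, 1, -1, 1).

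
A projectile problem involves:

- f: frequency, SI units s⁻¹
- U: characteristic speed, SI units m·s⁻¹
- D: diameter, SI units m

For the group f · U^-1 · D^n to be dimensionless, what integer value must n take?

Balance the L exponent: (1)·n from D, plus (0) − (1) = -1 from the rest, must sum to zero.
n − 1 = 0, so n = 1.

1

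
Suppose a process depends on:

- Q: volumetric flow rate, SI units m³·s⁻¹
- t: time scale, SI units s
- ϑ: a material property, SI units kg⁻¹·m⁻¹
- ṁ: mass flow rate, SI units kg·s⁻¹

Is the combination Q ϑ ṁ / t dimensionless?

Sum the exponent of each base dimension across the product:
  M: [Q]_M − [t]_M + [ϑ]_M + [ṁ]_M = (0) − (0) + (-1) + (1) = 0
  L: [Q]_L − [t]_L + [ϑ]_L + [ṁ]_L = (3) − (0) + (-1) + (0) = 2
  T: [Q]_T − [t]_T + [ϑ]_T + [ṁ]_T = (-1) − (1) + (0) + (-1) = -3
Net dimensions [L² T⁻³] ≠ [1] — not dimensionless.

no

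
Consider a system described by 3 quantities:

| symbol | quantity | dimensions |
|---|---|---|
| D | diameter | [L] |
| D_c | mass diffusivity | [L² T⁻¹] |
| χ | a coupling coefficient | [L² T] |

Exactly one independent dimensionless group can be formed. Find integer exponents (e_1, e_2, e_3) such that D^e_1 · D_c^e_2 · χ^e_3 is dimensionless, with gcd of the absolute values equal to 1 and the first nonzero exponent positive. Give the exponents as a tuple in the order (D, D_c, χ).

(4, -1, -1)

L: e_1·(1) + e_2·(2) + e_3·(2) = 0
T: e_1·(0) + e_2·(-1) + e_3·(1) = 0
Solving this homogeneous linear system for the smallest-integer solution (first nonzero entry positive) gives (4, -1, -1).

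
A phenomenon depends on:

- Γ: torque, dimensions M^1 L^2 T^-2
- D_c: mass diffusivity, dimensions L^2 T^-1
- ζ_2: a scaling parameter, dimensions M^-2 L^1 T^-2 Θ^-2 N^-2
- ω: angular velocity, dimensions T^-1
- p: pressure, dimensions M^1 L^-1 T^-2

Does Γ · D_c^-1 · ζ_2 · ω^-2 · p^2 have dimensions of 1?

Sum the exponent of each base dimension across the product:
  M: [Γ]_M − [D_c]_M + [ζ_2]_M − 2·[ω]_M + 2·[p]_M = (1) − (0) + (-2) − 2·(0) + 2·(1) = 1
  L: [Γ]_L − [D_c]_L + [ζ_2]_L − 2·[ω]_L + 2·[p]_L = (2) − (2) + (1) − 2·(0) + 2·(-1) = -1
  T: [Γ]_T − [D_c]_T + [ζ_2]_T − 2·[ω]_T + 2·[p]_T = (-2) − (-1) + (-2) − 2·(-1) + 2·(-2) = -5
  Θ: [Γ]_Θ − [D_c]_Θ + [ζ_2]_Θ − 2·[ω]_Θ + 2·[p]_Θ = (0) − (0) + (-2) − 2·(0) + 2·(0) = -2
  N: [Γ]_N − [D_c]_N + [ζ_2]_N − 2·[ω]_N + 2·[p]_N = (0) − (0) + (-2) − 2·(0) + 2·(0) = -2
Net dimensions [M L⁻¹ T⁻⁵ Θ⁻² N⁻²] ≠ [1] — not dimensionless.

no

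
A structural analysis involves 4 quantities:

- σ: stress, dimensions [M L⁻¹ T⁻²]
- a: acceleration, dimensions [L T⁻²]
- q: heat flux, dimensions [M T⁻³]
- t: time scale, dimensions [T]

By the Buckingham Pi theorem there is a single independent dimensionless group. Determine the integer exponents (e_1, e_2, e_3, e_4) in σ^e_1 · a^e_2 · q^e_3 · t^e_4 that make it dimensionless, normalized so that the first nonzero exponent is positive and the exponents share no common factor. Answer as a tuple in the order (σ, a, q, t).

M: e_1·(1) + e_2·(0) + e_3·(1) + e_4·(0) = 0
L: e_1·(-1) + e_2·(1) + e_3·(0) + e_4·(0) = 0
T: e_1·(-2) + e_2·(-2) + e_3·(-3) + e_4·(1) = 0
Solving this homogeneous linear system for the smallest-integer solution (first nonzero entry positive) gives (1, 1, -1, 1).

(1, 1, -1, 1)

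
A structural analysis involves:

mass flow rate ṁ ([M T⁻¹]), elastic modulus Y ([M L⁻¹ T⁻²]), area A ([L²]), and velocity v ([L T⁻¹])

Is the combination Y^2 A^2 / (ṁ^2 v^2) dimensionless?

Sum the exponent of each base dimension across the product:
  M: −2·[ṁ]_M + 2·[Y]_M + 2·[A]_M − 2·[v]_M = −2·(1) + 2·(1) + 2·(0) − 2·(0) = 0
  L: −2·[ṁ]_L + 2·[Y]_L + 2·[A]_L − 2·[v]_L = −2·(0) + 2·(-1) + 2·(2) − 2·(1) = 0
  T: −2·[ṁ]_T + 2·[Y]_T + 2·[A]_T − 2·[v]_T = −2·(-1) + 2·(-2) + 2·(0) − 2·(-1) = 0
All base exponents vanish — dimensionless.

yes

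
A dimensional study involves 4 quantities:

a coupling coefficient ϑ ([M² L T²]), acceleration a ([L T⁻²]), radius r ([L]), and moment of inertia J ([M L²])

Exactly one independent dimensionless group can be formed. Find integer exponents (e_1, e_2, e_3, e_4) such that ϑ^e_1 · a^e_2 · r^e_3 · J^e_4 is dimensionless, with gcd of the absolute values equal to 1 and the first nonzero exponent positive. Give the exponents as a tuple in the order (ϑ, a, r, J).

M: e_1·(2) + e_2·(0) + e_3·(0) + e_4·(1) = 0
L: e_1·(1) + e_2·(1) + e_3·(1) + e_4·(2) = 0
T: e_1·(2) + e_2·(-2) + e_3·(0) + e_4·(0) = 0
Solving this homogeneous linear system for the smallest-integer solution (first nonzero entry positive) gives (1, 1, 2, -2).

(1, 1, 2, -2)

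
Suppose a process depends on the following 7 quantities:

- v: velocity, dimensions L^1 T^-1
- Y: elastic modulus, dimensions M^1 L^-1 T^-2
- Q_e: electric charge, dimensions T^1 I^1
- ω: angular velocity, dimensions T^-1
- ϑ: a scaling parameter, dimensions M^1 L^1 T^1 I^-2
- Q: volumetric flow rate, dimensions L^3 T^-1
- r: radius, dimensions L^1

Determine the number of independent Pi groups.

3

There are 7 variables and 4 base dimensions (M, L, T, I).
The dimension matrix has rank 4.
Independent dimensionless groups: 7 − 4 = 3.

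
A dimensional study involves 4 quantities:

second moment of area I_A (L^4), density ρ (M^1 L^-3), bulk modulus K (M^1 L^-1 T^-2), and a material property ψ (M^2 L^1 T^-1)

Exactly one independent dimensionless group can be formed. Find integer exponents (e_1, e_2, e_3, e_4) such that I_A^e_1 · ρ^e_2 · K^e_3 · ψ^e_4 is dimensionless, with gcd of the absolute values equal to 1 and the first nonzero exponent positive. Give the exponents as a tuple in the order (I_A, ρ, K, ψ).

M: e_1·(0) + e_2·(1) + e_3·(1) + e_4·(2) = 0
L: e_1·(4) + e_2·(-3) + e_3·(-1) + e_4·(1) = 0
T: e_1·(0) + e_2·(0) + e_3·(-2) + e_4·(-1) = 0
Solving this homogeneous linear system for the smallest-integer solution (first nonzero entry positive) gives (3, 3, 1, -2).

(3, 3, 1, -2)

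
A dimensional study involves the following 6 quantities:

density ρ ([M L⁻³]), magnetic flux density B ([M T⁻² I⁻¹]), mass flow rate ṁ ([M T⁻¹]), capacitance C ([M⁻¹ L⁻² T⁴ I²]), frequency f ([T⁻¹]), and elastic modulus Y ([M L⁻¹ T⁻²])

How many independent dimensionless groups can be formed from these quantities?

There are 6 variables and 4 base dimensions (M, L, T, I).
The dimension matrix has rank 4.
Independent dimensionless groups: 6 − 4 = 2.

2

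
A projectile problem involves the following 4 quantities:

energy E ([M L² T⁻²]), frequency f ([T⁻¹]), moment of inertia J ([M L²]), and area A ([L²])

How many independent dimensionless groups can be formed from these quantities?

There are 4 variables and 3 base dimensions (M, L, T).
The dimension matrix has rank 3.
Independent dimensionless groups: 4 − 3 = 1.

1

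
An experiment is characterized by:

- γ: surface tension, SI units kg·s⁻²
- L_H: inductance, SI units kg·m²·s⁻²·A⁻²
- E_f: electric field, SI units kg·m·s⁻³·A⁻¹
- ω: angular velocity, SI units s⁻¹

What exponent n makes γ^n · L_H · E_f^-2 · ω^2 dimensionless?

Balance the M exponent: (1)·n from γ, plus (1) − 2·(1) + 2·(0) = -1 from the rest, must sum to zero.
n − 1 = 0, so n = 1.

1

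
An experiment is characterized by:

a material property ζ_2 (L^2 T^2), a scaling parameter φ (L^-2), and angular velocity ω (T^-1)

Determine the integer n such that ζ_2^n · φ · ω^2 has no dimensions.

Balance the L exponent: (2)·n from ζ_2, plus (-2) + 2·(0) = -2 from the rest, must sum to zero.
2n − 2 = 0, so n = 1.

1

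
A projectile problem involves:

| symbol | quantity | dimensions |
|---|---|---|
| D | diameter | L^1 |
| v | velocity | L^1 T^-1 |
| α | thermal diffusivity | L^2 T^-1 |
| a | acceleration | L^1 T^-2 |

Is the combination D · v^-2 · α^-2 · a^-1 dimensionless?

Sum the exponent of each base dimension across the product:
  L: [D]_L − 2·[v]_L − 2·[α]_L − [a]_L = (1) − 2·(1) − 2·(2) − (1) = -6
  T: [D]_T − 2·[v]_T − 2·[α]_T − [a]_T = (0) − 2·(-1) − 2·(-1) − (-2) = 6
Net dimensions [L⁻⁶ T⁶] ≠ [1] — not dimensionless.

no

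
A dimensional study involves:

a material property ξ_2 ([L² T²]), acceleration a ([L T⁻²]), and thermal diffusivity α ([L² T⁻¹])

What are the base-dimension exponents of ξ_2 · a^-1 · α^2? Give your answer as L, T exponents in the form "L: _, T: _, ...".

L: 5, T: 2

Collect each base-dimension exponent across the product:
  L: (2) − (1) + 2·(2) = 5
  T: (2) − (-2) + 2·(-1) = 2
So the dimensions are [L⁵ T²].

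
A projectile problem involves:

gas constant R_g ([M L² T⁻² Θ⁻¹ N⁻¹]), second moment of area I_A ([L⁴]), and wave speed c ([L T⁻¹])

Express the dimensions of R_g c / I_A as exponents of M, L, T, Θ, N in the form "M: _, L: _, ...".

Collect each base-dimension exponent across the product:
  M: (1) − (0) + (0) = 1
  L: (2) − (4) + (1) = -1
  T: (-2) − (0) + (-1) = -3
  Θ: (-1) − (0) + (0) = -1
  N: (-1) − (0) + (0) = -1
So the dimensions are [M L⁻¹ T⁻³ Θ⁻¹ N⁻¹].

M: 1, L: -1, T: -3, Θ: -1, N: -1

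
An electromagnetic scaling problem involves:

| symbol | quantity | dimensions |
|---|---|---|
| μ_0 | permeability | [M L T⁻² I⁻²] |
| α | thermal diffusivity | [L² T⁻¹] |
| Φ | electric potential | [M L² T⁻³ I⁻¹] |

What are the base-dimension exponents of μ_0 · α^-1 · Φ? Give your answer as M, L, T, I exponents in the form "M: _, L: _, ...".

Collect each base-dimension exponent across the product:
  M: (1) − (0) + (1) = 2
  L: (1) − (2) + (2) = 1
  T: (-2) − (-1) + (-3) = -4
  I: (-2) − (0) + (-1) = -3
So the dimensions are [M² L T⁻⁴ I⁻³].

M: 2, L: 1, T: -4, I: -3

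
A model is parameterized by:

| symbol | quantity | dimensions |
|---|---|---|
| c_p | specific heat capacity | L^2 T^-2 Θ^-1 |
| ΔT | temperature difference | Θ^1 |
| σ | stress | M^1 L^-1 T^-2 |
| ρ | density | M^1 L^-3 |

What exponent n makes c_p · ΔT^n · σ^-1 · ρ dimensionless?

Balance the Θ exponent: (1)·n from ΔT, plus (-1) − (0) + (0) = -1 from the rest, must sum to zero.
n − 1 = 0, so n = 1.

1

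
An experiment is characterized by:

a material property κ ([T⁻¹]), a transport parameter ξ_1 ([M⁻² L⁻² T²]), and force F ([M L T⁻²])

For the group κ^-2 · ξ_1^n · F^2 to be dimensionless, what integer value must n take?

1

Balance the M exponent: (-2)·n from ξ_1, plus −2·(0) + 2·(1) = 2 from the rest, must sum to zero.
-2n + 2 = 0, so n = 1.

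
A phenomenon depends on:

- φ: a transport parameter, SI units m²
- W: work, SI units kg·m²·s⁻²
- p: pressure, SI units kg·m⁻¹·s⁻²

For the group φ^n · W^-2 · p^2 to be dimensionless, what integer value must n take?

3

Balance the L exponent: (2)·n from φ, plus −2·(2) + 2·(-1) = -6 from the rest, must sum to zero.
2n − 6 = 0, so n = 3.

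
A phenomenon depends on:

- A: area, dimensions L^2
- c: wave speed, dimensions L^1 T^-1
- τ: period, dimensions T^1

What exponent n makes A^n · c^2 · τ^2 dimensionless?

Balance the L exponent: (2)·n from A, plus 2·(1) + 2·(0) = 2 from the rest, must sum to zero.
2n + 2 = 0, so n = -1.

-1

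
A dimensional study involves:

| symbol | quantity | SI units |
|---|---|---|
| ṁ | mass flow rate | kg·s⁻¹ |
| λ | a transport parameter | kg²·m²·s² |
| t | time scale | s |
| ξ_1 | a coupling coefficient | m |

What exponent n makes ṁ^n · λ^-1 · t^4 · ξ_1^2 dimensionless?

Balance the M exponent: (1)·n from ṁ, plus −(2) + 4·(0) + 2·(0) = -2 from the rest, must sum to zero.
n − 2 = 0, so n = 2.

2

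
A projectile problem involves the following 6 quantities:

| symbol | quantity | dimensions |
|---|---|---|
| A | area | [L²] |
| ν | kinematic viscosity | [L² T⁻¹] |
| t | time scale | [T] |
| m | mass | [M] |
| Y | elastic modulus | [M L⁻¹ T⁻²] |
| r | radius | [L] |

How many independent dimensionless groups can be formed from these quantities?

There are 6 variables and 3 base dimensions (M, L, T).
The dimension matrix has rank 3.
Independent dimensionless groups: 6 − 3 = 3.

3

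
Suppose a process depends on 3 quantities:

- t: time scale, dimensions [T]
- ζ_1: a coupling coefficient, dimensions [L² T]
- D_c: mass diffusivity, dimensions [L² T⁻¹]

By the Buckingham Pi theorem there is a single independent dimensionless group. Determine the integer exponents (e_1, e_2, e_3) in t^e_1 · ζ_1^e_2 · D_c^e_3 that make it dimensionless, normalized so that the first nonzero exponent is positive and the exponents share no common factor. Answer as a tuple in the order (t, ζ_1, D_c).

L: e_1·(0) + e_2·(2) + e_3·(2) = 0
T: e_1·(1) + e_2·(1) + e_3·(-1) = 0
Solving this homogeneous linear system for the smallest-integer solution (first nonzero entry positive) gives (2, -1, 1).

(2, -1, 1)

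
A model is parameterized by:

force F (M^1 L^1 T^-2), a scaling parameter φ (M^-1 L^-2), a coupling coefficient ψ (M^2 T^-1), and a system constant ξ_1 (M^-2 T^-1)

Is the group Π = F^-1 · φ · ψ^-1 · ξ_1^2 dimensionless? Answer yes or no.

Sum the exponent of each base dimension across the product:
  M: −[F]_M + [φ]_M − [ψ]_M + 2·[ξ_1]_M = −(1) + (-1) − (2) + 2·(-2) = -8
  L: −[F]_L + [φ]_L − [ψ]_L + 2·[ξ_1]_L = −(1) + (-2) − (0) + 2·(0) = -3
  T: −[F]_T + [φ]_T − [ψ]_T + 2·[ξ_1]_T = −(-2) + (0) − (-1) + 2·(-1) = 1
Net dimensions [M⁻⁸ L⁻³ T] ≠ [1] — not dimensionless.

no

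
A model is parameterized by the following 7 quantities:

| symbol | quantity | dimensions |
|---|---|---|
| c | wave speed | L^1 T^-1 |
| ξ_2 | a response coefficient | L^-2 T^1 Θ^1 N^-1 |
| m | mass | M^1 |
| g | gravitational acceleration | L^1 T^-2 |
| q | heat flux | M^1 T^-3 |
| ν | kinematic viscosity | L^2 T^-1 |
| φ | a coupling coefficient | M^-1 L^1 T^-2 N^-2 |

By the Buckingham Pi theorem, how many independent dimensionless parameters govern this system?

There are 7 variables and 5 base dimensions (M, L, T, Θ, N).
The dimension matrix has rank 5.
Independent dimensionless groups: 7 − 5 = 2.

2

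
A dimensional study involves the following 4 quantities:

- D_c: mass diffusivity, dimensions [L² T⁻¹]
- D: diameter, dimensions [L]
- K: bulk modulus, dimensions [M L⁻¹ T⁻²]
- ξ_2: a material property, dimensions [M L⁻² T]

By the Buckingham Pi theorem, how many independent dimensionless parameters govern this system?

There are 4 variables and 3 base dimensions (M, L, T).
The dimension matrix has rank 3.
Independent dimensionless groups: 4 − 3 = 1.

1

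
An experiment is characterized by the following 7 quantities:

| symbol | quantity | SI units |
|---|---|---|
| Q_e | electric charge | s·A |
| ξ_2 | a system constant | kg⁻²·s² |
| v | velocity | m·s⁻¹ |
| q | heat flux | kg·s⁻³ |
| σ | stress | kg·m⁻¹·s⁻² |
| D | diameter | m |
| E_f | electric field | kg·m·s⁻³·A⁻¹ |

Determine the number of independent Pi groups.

There are 7 variables and 4 base dimensions (M, L, T, I).
The dimension matrix has rank 4.
Independent dimensionless groups: 7 − 4 = 3.

3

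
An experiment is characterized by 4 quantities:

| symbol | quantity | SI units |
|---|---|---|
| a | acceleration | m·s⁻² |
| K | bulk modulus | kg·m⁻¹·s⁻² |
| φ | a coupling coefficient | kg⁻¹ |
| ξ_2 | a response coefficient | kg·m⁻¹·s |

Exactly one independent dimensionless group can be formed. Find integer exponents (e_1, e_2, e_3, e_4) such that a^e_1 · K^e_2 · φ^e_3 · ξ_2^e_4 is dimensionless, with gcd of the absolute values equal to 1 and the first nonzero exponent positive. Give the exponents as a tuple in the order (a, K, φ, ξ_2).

M: e_1·(0) + e_2·(1) + e_3·(-1) + e_4·(1) = 0
L: e_1·(1) + e_2·(-1) + e_3·(0) + e_4·(-1) = 0
T: e_1·(-2) + e_2·(-2) + e_3·(0) + e_4·(1) = 0
Solving this homogeneous linear system for the smallest-integer solution (first nonzero entry positive) gives (3, -1, 3, 4).

(3, -1, 3, 4)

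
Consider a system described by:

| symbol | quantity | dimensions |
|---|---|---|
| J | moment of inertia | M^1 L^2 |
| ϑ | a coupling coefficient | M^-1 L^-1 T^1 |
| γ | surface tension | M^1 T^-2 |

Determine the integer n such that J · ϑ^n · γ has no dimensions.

Balance the M exponent: (-1)·n from ϑ, plus (1) + (1) = 2 from the rest, must sum to zero.
−n + 2 = 0, so n = 2.

2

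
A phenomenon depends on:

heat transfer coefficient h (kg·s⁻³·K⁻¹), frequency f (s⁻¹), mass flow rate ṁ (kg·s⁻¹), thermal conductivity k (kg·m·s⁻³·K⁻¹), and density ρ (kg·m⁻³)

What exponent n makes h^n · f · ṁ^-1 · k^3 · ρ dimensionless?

Balance the M exponent: (1)·n from h, plus (0) − (1) + 3·(1) + (1) = 3 from the rest, must sum to zero.
n + 3 = 0, so n = -3.

-3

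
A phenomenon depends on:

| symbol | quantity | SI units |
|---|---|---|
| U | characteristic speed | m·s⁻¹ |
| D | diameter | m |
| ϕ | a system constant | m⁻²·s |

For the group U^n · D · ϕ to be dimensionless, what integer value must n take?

1

Balance the L exponent: (1)·n from U, plus (1) + (-2) = -1 from the rest, must sum to zero.
n − 1 = 0, so n = 1.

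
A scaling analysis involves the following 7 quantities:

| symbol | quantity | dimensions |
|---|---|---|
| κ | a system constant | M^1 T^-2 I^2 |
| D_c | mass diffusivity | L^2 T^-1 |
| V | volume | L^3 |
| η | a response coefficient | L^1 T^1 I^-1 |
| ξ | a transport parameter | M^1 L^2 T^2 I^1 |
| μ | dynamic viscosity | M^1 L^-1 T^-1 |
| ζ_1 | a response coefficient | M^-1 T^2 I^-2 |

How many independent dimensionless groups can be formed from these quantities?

3

There are 7 variables and 4 base dimensions (M, L, T, I).
The dimension matrix has rank 4.
Independent dimensionless groups: 7 − 4 = 3.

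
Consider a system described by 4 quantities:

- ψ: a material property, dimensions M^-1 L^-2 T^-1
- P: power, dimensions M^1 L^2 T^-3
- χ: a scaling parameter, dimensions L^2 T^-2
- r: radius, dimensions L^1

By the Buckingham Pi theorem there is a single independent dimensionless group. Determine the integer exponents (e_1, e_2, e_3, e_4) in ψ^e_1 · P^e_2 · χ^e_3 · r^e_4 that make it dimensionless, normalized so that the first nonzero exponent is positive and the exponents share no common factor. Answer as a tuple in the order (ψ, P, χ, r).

(1, 1, -2, 4)

M: e_1·(-1) + e_2·(1) + e_3·(0) + e_4·(0) = 0
L: e_1·(-2) + e_2·(2) + e_3·(2) + e_4·(1) = 0
T: e_1·(-1) + e_2·(-3) + e_3·(-2) + e_4·(0) = 0
Solving this homogeneous linear system for the smallest-integer solution (first nonzero entry positive) gives (1, 1, -2, 4).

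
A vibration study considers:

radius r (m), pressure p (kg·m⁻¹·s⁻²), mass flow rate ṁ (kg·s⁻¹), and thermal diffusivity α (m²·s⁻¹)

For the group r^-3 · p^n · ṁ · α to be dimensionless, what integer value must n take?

Balance the M exponent: (1)·n from p, plus −3·(0) + (1) + (0) = 1 from the rest, must sum to zero.
n + 1 = 0, so n = -1.

-1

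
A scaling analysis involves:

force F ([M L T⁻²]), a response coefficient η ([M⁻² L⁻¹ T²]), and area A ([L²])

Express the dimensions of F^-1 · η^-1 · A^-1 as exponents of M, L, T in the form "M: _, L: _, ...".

M: 1, L: -2, T: 0

Collect each base-dimension exponent across the product:
  M: −(1) − (-2) − (0) = 1
  L: −(1) − (-1) − (2) = -2
  T: −(-2) − (2) − (0) = 0
So the dimensions are [M L⁻²].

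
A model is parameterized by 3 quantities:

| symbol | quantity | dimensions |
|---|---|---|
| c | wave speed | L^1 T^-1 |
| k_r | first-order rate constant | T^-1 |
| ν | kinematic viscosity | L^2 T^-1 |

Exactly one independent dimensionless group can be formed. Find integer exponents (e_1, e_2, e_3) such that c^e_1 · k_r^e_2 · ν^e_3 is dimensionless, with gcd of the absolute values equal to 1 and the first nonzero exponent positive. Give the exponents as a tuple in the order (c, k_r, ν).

L: e_1·(1) + e_2·(0) + e_3·(2) = 0
T: e_1·(-1) + e_2·(-1) + e_3·(-1) = 0
Solving this homogeneous linear system for the smallest-integer solution (first nonzero entry positive) gives (2, -1, -1).

(2, -1, -1)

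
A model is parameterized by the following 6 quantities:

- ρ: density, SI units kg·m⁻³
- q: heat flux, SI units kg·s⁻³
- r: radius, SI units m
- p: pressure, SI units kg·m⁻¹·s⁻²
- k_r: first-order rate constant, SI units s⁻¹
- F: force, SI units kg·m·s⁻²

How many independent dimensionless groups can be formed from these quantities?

3

There are 6 variables and 3 base dimensions (M, L, T).
The dimension matrix has rank 3.
Independent dimensionless groups: 6 − 3 = 3.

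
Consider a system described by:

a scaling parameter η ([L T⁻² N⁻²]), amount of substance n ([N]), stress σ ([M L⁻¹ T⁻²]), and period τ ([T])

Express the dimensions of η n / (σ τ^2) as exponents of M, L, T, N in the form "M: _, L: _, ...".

M: -1, L: 2, T: -2, N: -1

Collect each base-dimension exponent across the product:
  M: (0) + (0) − (1) − 2·(0) = -1
  L: (1) + (0) − (-1) − 2·(0) = 2
  T: (-2) + (0) − (-2) − 2·(1) = -2
  N: (-2) + (1) − (0) − 2·(0) = -1
So the dimensions are [M⁻¹ L² T⁻² N⁻¹].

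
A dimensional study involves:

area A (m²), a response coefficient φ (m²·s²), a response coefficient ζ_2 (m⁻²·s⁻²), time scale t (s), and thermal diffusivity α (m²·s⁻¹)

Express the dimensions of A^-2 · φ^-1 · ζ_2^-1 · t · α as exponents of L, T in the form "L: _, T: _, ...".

L: -2, T: 0

Collect each base-dimension exponent across the product:
  L: −2·(2) − (2) − (-2) + (0) + (2) = -2
  T: −2·(0) − (2) − (-2) + (1) + (-1) = 0
So the dimensions are [L⁻²].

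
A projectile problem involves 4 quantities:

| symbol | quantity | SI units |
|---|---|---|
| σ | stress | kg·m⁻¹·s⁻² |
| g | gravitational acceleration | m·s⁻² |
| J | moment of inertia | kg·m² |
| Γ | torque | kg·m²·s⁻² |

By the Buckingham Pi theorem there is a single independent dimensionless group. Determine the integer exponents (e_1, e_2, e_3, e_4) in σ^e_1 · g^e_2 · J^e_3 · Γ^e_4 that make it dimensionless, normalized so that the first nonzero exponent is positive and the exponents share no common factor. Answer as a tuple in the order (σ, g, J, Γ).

(1, 3, 3, -4)

M: e_1·(1) + e_2·(0) + e_3·(1) + e_4·(1) = 0
L: e_1·(-1) + e_2·(1) + e_3·(2) + e_4·(2) = 0
T: e_1·(-2) + e_2·(-2) + e_3·(0) + e_4·(-2) = 0
Solving this homogeneous linear system for the smallest-integer solution (first nonzero entry positive) gives (1, 3, 3, -4).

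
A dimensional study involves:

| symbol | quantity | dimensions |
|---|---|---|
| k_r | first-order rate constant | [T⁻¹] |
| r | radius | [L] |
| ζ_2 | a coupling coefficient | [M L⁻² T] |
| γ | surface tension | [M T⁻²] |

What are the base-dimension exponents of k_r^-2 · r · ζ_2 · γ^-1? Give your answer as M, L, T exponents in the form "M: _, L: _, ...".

Collect each base-dimension exponent across the product:
  M: −2·(0) + (0) + (1) − (1) = 0
  L: −2·(0) + (1) + (-2) − (0) = -1
  T: −2·(-1) + (0) + (1) − (-2) = 5
So the dimensions are [L⁻¹ T⁵].

M: 0, L: -1, T: 5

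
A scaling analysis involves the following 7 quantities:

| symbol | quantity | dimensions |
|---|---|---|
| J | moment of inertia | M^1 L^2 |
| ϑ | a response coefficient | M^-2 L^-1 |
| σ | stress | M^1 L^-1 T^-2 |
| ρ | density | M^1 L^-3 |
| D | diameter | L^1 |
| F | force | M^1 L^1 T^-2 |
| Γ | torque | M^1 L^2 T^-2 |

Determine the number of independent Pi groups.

There are 7 variables and 3 base dimensions (M, L, T).
The dimension matrix has rank 3.
Independent dimensionless groups: 7 − 3 = 4.

4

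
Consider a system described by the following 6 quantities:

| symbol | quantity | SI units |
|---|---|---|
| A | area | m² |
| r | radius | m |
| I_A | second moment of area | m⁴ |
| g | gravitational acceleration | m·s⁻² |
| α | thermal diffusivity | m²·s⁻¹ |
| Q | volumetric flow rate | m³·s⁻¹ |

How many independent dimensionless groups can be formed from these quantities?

There are 6 variables and 2 base dimensions (L, T).
The dimension matrix has rank 2.
Independent dimensionless groups: 6 − 2 = 4.

4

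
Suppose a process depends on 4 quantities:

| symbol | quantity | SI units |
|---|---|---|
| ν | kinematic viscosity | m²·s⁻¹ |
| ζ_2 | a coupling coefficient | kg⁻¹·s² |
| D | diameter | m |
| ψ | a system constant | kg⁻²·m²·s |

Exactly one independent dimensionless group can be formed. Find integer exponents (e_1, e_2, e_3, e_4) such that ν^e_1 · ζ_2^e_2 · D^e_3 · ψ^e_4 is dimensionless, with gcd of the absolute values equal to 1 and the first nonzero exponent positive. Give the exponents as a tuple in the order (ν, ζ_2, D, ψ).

(3, 2, -4, -1)

M: e_1·(0) + e_2·(-1) + e_3·(0) + e_4·(-2) = 0
L: e_1·(2) + e_2·(0) + e_3·(1) + e_4·(2) = 0
T: e_1·(-1) + e_2·(2) + e_3·(0) + e_4·(1) = 0
Solving this homogeneous linear system for the smallest-integer solution (first nonzero entry positive) gives (3, 2, -4, -1).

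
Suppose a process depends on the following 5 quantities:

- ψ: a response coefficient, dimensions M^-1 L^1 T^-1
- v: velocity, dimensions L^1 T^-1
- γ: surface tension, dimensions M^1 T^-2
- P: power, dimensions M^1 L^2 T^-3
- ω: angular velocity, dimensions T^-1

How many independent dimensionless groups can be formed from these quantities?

There are 5 variables and 3 base dimensions (M, L, T).
The dimension matrix has rank 3.
Independent dimensionless groups: 5 − 3 = 2.

2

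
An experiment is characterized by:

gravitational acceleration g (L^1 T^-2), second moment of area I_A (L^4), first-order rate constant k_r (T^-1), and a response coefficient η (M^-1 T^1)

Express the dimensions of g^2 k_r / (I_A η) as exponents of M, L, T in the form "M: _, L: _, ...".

M: 1, L: -2, T: -6

Collect each base-dimension exponent across the product:
  M: 2·(0) − (0) + (0) − (-1) = 1
  L: 2·(1) − (4) + (0) − (0) = -2
  T: 2·(-2) − (0) + (-1) − (1) = -6
So the dimensions are [M L⁻² T⁻⁶].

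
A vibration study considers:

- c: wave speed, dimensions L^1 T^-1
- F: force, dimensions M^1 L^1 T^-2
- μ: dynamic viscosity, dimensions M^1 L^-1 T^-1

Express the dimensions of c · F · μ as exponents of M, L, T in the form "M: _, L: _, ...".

Collect each base-dimension exponent across the product:
  M: (0) + (1) + (1) = 2
  L: (1) + (1) + (-1) = 1
  T: (-1) + (-2) + (-1) = -4
So the dimensions are [M² L T⁻⁴].

M: 2, L: 1, T: -4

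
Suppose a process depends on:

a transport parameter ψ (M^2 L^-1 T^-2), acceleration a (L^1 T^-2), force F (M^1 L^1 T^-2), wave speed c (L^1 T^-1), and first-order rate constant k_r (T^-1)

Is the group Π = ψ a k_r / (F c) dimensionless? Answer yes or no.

Sum the exponent of each base dimension across the product:
  M: [ψ]_M + [a]_M − [F]_M − [c]_M + [k_r]_M = (2) + (0) − (1) − (0) + (0) = 1
  L: [ψ]_L + [a]_L − [F]_L − [c]_L + [k_r]_L = (-1) + (1) − (1) − (1) + (0) = -2
  T: [ψ]_T + [a]_T − [F]_T − [c]_T + [k_r]_T = (-2) + (-2) − (-2) − (-1) + (-1) = -2
Net dimensions [M L⁻² T⁻²] ≠ [1] — not dimensionless.

no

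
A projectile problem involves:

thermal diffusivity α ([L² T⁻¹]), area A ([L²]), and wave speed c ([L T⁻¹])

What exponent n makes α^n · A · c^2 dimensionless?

Balance the L exponent: (2)·n from α, plus (2) + 2·(1) = 4 from the rest, must sum to zero.
2n + 4 = 0, so n = -2.

-2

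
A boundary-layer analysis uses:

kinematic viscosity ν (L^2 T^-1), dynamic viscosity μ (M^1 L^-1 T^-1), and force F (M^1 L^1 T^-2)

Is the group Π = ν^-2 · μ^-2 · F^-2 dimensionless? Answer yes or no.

Sum the exponent of each base dimension across the product:
  M: −2·[ν]_M − 2·[μ]_M − 2·[F]_M = −2·(0) − 2·(1) − 2·(1) = -4
  L: −2·[ν]_L − 2·[μ]_L − 2·[F]_L = −2·(2) − 2·(-1) − 2·(1) = -4
  T: −2·[ν]_T − 2·[μ]_T − 2·[F]_T = −2·(-1) − 2·(-1) − 2·(-2) = 8
Net dimensions [M⁻⁴ L⁻⁴ T⁸] ≠ [1] — not dimensionless.

no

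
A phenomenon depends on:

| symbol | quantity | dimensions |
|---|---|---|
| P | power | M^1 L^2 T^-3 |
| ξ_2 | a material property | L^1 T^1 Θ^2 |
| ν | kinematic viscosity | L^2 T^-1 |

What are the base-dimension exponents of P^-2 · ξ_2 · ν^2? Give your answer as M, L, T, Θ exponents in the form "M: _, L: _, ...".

Collect each base-dimension exponent across the product:
  M: −2·(1) + (0) + 2·(0) = -2
  L: −2·(2) + (1) + 2·(2) = 1
  T: −2·(-3) + (1) + 2·(-1) = 5
  Θ: −2·(0) + (2) + 2·(0) = 2
So the dimensions are [M⁻² L T⁵ Θ²].

M: -2, L: 1, T: 5, Θ: 2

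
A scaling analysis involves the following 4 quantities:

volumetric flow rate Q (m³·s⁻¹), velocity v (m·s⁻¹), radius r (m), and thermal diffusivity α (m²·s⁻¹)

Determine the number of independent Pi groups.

2

There are 4 variables and 2 base dimensions (L, T).
The dimension matrix has rank 2.
Independent dimensionless groups: 4 − 2 = 2.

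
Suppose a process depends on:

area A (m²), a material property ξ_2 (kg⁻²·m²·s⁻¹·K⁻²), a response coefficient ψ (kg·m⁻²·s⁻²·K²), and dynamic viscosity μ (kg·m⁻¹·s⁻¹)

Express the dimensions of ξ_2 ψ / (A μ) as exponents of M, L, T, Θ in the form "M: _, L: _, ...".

M: -2, L: -1, T: -2, Θ: 0

Collect each base-dimension exponent across the product:
  M: −(0) + (-2) + (1) − (1) = -2
  L: −(2) + (2) + (-2) − (-1) = -1
  T: −(0) + (-1) + (-2) − (-1) = -2
  Θ: −(0) + (-2) + (2) − (0) = 0
So the dimensions are [M⁻² L⁻¹ T⁻²].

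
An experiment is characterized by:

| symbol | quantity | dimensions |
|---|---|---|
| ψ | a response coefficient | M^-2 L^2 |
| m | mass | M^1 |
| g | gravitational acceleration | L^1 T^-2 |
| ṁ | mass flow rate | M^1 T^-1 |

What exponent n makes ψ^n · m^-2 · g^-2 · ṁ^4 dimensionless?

Balance the M exponent: (-2)·n from ψ, plus −2·(1) − 2·(0) + 4·(1) = 2 from the rest, must sum to zero.
-2n + 2 = 0, so n = 1.

1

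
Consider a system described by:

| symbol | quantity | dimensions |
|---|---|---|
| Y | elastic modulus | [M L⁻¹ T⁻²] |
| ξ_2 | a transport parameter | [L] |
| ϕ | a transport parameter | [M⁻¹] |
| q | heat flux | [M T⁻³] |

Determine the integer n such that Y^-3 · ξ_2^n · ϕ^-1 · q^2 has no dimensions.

-3

Balance the L exponent: (1)·n from ξ_2, plus −3·(-1) − (0) + 2·(0) = 3 from the rest, must sum to zero.
n + 3 = 0, so n = -3.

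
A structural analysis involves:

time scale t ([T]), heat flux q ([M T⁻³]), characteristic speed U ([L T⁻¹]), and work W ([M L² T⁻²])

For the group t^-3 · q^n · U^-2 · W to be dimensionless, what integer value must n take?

Balance the M exponent: (1)·n from q, plus −3·(0) − 2·(0) + (1) = 1 from the rest, must sum to zero.
n + 1 = 0, so n = -1.

-1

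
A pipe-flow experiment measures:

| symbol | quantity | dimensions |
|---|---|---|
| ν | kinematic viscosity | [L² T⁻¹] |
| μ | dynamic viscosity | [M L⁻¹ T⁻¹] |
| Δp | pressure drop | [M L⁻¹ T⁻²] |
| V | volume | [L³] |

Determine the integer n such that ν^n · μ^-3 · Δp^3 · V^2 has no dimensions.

Balance the L exponent: (2)·n from ν, plus −3·(-1) + 3·(-1) + 2·(3) = 6 from the rest, must sum to zero.
2n + 6 = 0, so n = -3.

-3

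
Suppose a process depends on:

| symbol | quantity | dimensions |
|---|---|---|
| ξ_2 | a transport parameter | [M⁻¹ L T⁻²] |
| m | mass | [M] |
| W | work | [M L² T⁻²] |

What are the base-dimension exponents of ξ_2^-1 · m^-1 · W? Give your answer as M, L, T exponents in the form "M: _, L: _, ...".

Collect each base-dimension exponent across the product:
  M: −(-1) − (1) + (1) = 1
  L: −(1) − (0) + (2) = 1
  T: −(-2) − (0) + (-2) = 0
So the dimensions are [M L].

M: 1, L: 1, T: 0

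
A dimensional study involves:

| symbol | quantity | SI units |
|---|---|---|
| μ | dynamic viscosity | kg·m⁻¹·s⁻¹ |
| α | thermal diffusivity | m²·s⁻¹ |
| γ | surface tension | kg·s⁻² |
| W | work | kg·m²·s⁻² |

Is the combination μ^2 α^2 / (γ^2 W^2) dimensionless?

Sum the exponent of each base dimension across the product:
  M: 2·[μ]_M + 2·[α]_M − 2·[γ]_M − 2·[W]_M = 2·(1) + 2·(0) − 2·(1) − 2·(1) = -2
  L: 2·[μ]_L + 2·[α]_L − 2·[γ]_L − 2·[W]_L = 2·(-1) + 2·(2) − 2·(0) − 2·(2) = -2
  T: 2·[μ]_T + 2·[α]_T − 2·[γ]_T − 2·[W]_T = 2·(-1) + 2·(-1) − 2·(-2) − 2·(-2) = 4
Net dimensions [M⁻² L⁻² T⁴] ≠ [1] — not dimensionless.

no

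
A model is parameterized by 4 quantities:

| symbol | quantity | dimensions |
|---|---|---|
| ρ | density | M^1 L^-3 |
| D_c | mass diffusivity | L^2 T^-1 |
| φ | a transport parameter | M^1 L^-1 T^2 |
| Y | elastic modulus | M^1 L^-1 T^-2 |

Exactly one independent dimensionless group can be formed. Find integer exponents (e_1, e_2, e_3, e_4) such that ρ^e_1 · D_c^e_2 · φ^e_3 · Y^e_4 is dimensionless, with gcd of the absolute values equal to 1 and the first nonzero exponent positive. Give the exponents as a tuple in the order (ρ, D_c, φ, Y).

M: e_1·(1) + e_2·(0) + e_3·(1) + e_4·(1) = 0
L: e_1·(-3) + e_2·(2) + e_3·(-1) + e_4·(-1) = 0
T: e_1·(0) + e_2·(-1) + e_3·(2) + e_4·(-2) = 0
Solving this homogeneous linear system for the smallest-integer solution (first nonzero entry positive) gives (4, 4, -1, -3).

(4, 4, -1, -3)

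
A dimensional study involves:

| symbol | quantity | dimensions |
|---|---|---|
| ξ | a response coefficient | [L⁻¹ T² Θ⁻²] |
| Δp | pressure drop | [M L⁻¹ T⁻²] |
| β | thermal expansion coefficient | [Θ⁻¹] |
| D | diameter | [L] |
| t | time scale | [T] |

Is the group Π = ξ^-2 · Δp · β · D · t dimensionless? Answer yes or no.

no

Sum the exponent of each base dimension across the product:
  M: −2·[ξ]_M + [Δp]_M + [β]_M + [D]_M + [t]_M = −2·(0) + (1) + (0) + (0) + (0) = 1
  L: −2·[ξ]_L + [Δp]_L + [β]_L + [D]_L + [t]_L = −2·(-1) + (-1) + (0) + (1) + (0) = 2
  T: −2·[ξ]_T + [Δp]_T + [β]_T + [D]_T + [t]_T = −2·(2) + (-2) + (0) + (0) + (1) = -5
  Θ: −2·[ξ]_Θ + [Δp]_Θ + [β]_Θ + [D]_Θ + [t]_Θ = −2·(-2) + (0) + (-1) + (0) + (0) = 3
Net dimensions [M L² T⁻⁵ Θ³] ≠ [1] — not dimensionless.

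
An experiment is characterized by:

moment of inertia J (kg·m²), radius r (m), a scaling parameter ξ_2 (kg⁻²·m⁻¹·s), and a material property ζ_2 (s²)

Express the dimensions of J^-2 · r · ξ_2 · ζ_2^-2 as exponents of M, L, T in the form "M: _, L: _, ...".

M: -4, L: -4, T: -3

Collect each base-dimension exponent across the product:
  M: −2·(1) + (0) + (-2) − 2·(0) = -4
  L: −2·(2) + (1) + (-1) − 2·(0) = -4
  T: −2·(0) + (0) + (1) − 2·(2) = -3
So the dimensions are [M⁻⁴ L⁻⁴ T⁻³].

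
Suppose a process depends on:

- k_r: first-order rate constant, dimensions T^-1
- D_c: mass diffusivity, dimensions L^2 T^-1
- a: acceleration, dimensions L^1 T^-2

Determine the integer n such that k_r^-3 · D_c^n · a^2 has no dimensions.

-1

Balance the L exponent: (2)·n from D_c, plus −3·(0) + 2·(1) = 2 from the rest, must sum to zero.
2n + 2 = 0, so n = -1.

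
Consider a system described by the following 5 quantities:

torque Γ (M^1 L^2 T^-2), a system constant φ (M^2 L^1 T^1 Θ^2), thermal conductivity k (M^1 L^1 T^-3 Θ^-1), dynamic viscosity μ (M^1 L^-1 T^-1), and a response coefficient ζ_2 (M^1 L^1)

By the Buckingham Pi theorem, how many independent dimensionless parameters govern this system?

1

There are 5 variables and 4 base dimensions (M, L, T, Θ).
The dimension matrix has rank 4.
Independent dimensionless groups: 5 − 4 = 1.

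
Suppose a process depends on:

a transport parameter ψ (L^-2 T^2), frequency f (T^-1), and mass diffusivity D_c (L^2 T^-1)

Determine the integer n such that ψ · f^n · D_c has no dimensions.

1

Balance the T exponent: (-1)·n from f, plus (2) + (-1) = 1 from the rest, must sum to zero.
−n + 1 = 0, so n = 1.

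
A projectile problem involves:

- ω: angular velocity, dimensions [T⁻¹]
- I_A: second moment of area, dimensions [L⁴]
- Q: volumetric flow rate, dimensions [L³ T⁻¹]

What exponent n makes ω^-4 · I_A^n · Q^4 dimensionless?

-3

Balance the L exponent: (4)·n from I_A, plus −4·(0) + 4·(3) = 12 from the rest, must sum to zero.
4n + 12 = 0, so n = -3.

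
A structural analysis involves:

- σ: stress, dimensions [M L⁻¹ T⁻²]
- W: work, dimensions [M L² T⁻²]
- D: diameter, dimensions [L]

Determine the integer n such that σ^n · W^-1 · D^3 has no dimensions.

1

Balance the M exponent: (1)·n from σ, plus −(1) + 3·(0) = -1 from the rest, must sum to zero.
n − 1 = 0, so n = 1.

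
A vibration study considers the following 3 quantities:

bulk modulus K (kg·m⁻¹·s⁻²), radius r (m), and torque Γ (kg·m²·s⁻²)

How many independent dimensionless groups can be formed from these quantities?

1

There are 3 variables and 3 base dimensions (M, L, T).
The dimension matrix has rank 2 (less than 3: the dimension vectors are linearly dependent).
Independent dimensionless groups: 3 − 2 = 1.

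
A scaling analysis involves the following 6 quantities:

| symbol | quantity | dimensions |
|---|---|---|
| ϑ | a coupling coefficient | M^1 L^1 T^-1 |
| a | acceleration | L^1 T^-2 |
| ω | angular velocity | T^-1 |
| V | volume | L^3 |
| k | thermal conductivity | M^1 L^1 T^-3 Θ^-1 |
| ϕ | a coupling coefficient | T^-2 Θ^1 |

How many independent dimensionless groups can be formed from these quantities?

There are 6 variables and 4 base dimensions (M, L, T, Θ).
The dimension matrix has rank 4.
Independent dimensionless groups: 6 − 4 = 2.

2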